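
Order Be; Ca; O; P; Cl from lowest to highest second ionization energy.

Ca, Be, P, Cl, O

Consider each +1 ion: Be⁺ still has 1 valence electron; Ca⁺ still has 1 valence electron; O⁺ still has 5 valence electrons; P⁺ still has 4 valence electrons; Cl⁺ still has 6 valence electrons.
All are still removing valence electrons, so compare the +1 ions as you would atoms: IE_2 generally rises across a period (higher Z_eff) and falls down a group (larger shell), subject to the usual subshell exceptions.
Valence configurations: Be⁺ [He]2s¹, Ca⁺ [Ar]4s¹, O⁺ [He]2s²2p³, P⁺ [Ne]3s²3p², Cl⁺ [Ne]3s²3p⁴.
Tabulated IE_2 (kJ/mol): Be 1757, Ca 1145, O 3388, P 1907, Cl 2298.
Overall IE_2 order: Ca < Be < P < Cl < O.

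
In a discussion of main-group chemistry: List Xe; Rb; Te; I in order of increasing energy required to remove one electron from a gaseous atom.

Rb is in period 5, group 1; Te is in period 5, group 16; I is in period 5, group 17; Xe is in period 5, group 18.
First ionization energy rises across a period (greater Z_eff holds electrons more tightly) and falls down a group (valence electrons are farther from the nucleus).
All lie in period 5, so first ionization energy increases left to right.
So from lowest to highest: Rb < Te < I < Xe.

Rb < Te < I < Xe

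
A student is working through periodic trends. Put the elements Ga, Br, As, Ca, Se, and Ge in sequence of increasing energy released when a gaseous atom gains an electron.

Ca < Ga < As < Ge < Se < Br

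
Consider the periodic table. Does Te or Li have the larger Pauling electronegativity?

Te

Li is in period 2, group 1; Te is in period 5, group 16.
EN rises left→right (higher Z_eff, smaller atoms) and falls top→bottom (larger, more shielded atoms).
These span different periods and groups, so the two trends combine.
Te > Li: period and group pull opposite ways; the across-period shift dominates (2.10 vs 0.98).
For reference (Pauling): Li 0.98, Te 2.10.
So Te has the larger Pauling electronegativity (Te > Li).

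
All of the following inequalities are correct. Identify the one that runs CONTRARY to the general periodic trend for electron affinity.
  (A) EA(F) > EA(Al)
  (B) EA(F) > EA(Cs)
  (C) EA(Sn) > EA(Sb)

The general trend: electron affinity increases across a period and decreases down a group.
(A) F (period 2, group 17) vs Al (period 3, group 13): the stated order agrees with the simple trend.
(B) F (period 2, group 17) vs Cs (period 6, group 1): the stated order agrees with the simple trend.
(C) Sn (period 5, group 14) vs Sb (period 5, group 15): the stated order contradicts the simple trend.
The exception is (C): adding an electron to Sb's half-filled 5p³ is unfavourable, so Sn has the more exothermic EA.

(C)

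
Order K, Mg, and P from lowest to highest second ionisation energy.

Mg < P < K

Consider each +1 ion: K⁺ is the bare [Ar] core; Mg⁺ still has 1 valence electron; P⁺ still has 4 valence electrons.
Pulling an electron out of a noble-gas core costs far more than removing a remaining valence electron, so K sits at the high end of IE_2.
Valence configurations: Mg⁺ [Ne]3s¹, P⁺ [Ne]3s²3p².
The numbers (kJ/mol): K 3052, Mg 1451, P 1907.
Putting it together, IE_2: Mg < P < K.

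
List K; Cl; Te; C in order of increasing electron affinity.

C is in period 2, group 14; Cl is in period 3, group 17; K is in period 4, group 1; Te is in period 5, group 16.
Atoms with high Z_eff and room in the valence shell (especially the halogens) have the most exothermic electron affinities.
Here both period and group differ, so the two effects have to be weighed against each other.
C > K: relative to K, both the across-period and down-group shifts push C's electron affinity up.
Te > C: period and group pull opposite ways; the across-period shift dominates (190 vs 122 kJ/mol).
Cl > Te: relative to Te, both the across-period and down-group shifts push Cl's electron affinity up.
For reference (kJ/mol): C 122, Cl 349, K 48, Te 190.
So from lowest to highest: K < C < Te < Cl.

K, C, Te, Cl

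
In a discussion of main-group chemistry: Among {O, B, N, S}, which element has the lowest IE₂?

IE_2 is the cost of taking one more electron from the +1 cation: O⁺ still has 5 valence electrons; B⁺ still has 2 valence electrons; N⁺ still has 4 valence electrons; S⁺ still has 5 valence electrons.
All are still removing valence electrons, so compare the +1 ions as you would atoms: IE_2 generally rises across a period (higher Z_eff) and falls down a group (larger shell), subject to the usual subshell exceptions.
Valence configurations: O⁺ [He]2s²2p³, B⁺ [He]2s², N⁺ [He]2s²2p², S⁺ [Ne]3s²3p³.
Tabulated IE_2 (kJ/mol): O 3388, B 2427, N 2856, S 2252.
Putting it together, IE_2: S < B < N < O.

S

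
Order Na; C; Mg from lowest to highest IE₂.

Mg, C, Na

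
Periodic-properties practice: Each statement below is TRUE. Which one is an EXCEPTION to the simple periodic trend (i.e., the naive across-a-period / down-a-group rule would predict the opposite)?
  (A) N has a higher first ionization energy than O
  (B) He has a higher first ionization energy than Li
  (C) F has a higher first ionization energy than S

(A)

The general trend: first ionization energy increases across a period and decreases down a group.
(A) N (period 2, group 15) vs O (period 2, group 16): the stated order contradicts the simple trend.
(B) He (period 1, group 18) vs Li (period 2, group 1): the stated order agrees with the simple trend.
(C) F (period 2, group 17) vs S (period 3, group 16): the stated order agrees with the simple trend.
The exception is (A): pairing an electron in O's 2p⁴ costs repulsion energy, so O ionizes more easily than half-filled N (2p³).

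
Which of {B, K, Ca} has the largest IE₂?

K

Consider each +1 ion: B⁺ still has 2 valence electrons; K⁺ is the bare [Ar] core; Ca⁺ still has 1 valence electron.
Pulling an electron out of a noble-gas core costs far more than removing a remaining valence electron, so K sits at the high end of IE_2.
Valence configurations: B⁺ [He]2s², Ca⁺ [Ar]4s¹.
Approximate IE_2 values (kJ/mol): B 2427, K 3052, Ca 1145.
Overall IE_2 order: Ca < B < K.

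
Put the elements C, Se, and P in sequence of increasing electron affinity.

C is in period 2, group 14; P is in period 3, group 15; Se is in period 4, group 16.
Electron affinity generally becomes more exothermic across a period toward the halogens and less exothermic down a group.
A diagonal step moves right (one effect) and down (the opposite effect) at once.
C > P: period and group pull opposite ways; the down-group shift dominates (122 vs 72 kJ/mol).
Se > C: period and group pull opposite ways; the across-period shift dominates (195 vs 122 kJ/mol).
Tabulated electron affinity (kJ/mol): C 122, P 72, Se 195.
So from lowest to highest: P < C < Se.

P < C < Se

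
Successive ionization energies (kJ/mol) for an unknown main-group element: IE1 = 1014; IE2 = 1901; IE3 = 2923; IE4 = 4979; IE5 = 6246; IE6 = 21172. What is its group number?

Group 15

Look for the largest jump between consecutive ionization energies: IE6/IE5 ≈ 3.4, far larger than any earlier ratio.
That jump marks the point where a core electron is being removed. So the atom has 5 valence electrons.
A main-group element with 5 valence electrons is in group 15.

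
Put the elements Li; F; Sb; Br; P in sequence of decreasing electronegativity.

F, Br, P, Sb, Li

Li is in period 2, group 1; F is in period 2, group 17; P is in period 3, group 15; Br is in period 4, group 17; Sb is in period 5, group 15.
Atoms toward the upper right of the periodic table pull bonding electrons most strongly.
These span different periods and groups, so the two trends combine.
Sb > Li: the two effects oppose for this pair; the across-period effect wins (2.05 vs 0.98).
P > Sb: P sits above Sb in group 15, so the down-group effect alone puts P higher.
Br > P: the two effects oppose for this pair; the across-period effect wins (2.96 vs 2.19).
F > Br: F sits above Br in group 17, so the down-group effect alone puts F higher.
Tabulated electronegativity (Pauling): Li 0.98, F 3.98, P 2.19, Br 2.96, Sb 2.05.
So from highest to lowest: F > Br > P > Sb > Li.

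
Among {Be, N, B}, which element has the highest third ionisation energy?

Be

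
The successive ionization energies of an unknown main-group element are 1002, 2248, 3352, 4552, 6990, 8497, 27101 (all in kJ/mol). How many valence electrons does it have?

6

Look for the largest jump between consecutive ionization energies: IE7/IE6 ≈ 3.2, far larger than any earlier ratio.
That jump marks the point where a core electron is being removed. So the atom has 6 valence electrons.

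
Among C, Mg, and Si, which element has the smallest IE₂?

Consider each +1 ion: C⁺ still has 3 valence electrons; Mg⁺ still has 1 valence electron; Si⁺ still has 3 valence electrons.
All are still removing valence electrons, so compare the +1 ions as you would atoms: IE_2 generally rises across a period (higher Z_eff) and falls down a group (larger shell), subject to the usual subshell exceptions.
Valence configurations: C⁺ [He]2s²2p¹, Mg⁺ [Ne]3s¹, Si⁺ [Ne]3s²3p¹.
Tabulated IE_2 (kJ/mol): C 2353, Mg 1451, Si 1577.
Overall IE_2 order: Mg < Si < C.

Mg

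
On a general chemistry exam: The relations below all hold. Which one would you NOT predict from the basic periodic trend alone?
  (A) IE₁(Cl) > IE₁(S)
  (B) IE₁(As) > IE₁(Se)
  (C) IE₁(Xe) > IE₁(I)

The general trend: first ionization energy increases across a period and decreases down a group.
(A) Cl (period 3, group 17) vs S (period 3, group 16): the stated order agrees with the simple trend.
(B) As (period 4, group 15) vs Se (period 4, group 16): the stated order contradicts the simple trend.
(C) Xe (period 5, group 18) vs I (period 5, group 17): the stated order agrees with the simple trend.
The exception is (B): Se (4p⁴) ionizes more easily than half-filled As (4p³).

(B)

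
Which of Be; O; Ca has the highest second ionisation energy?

O

IE_2 is the cost of taking one more electron from the +1 cation: Be⁺ still has 1 valence electron; O⁺ still has 5 valence electrons; Ca⁺ still has 1 valence electron.
All are still removing valence electrons, so compare the +1 ions as you would atoms: IE_2 generally rises across a period (higher Z_eff) and falls down a group (larger shell), subject to the usual subshell exceptions.
Valence configurations: Be⁺ [He]2s¹, O⁺ [He]2s²2p³, Ca⁺ [Ar]4s¹.
The numbers (kJ/mol): Be 1757, O 3388, Ca 1145.
Hence IE_2: Ca < Be < O.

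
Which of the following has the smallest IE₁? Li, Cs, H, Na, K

H is in period 1, group 1; Li is in period 2, group 1; Na is in period 3, group 1; K is in period 4, group 1; Cs is in period 6, group 1.
Across a period the outer electron is held more tightly (higher IE₁); down a group it sits in a higher shell, more shielded, and comes off more easily.
All are in group 1, so first ionization energy increases up the group.
The smallest IE₁ among these belongs to Cs.

Cs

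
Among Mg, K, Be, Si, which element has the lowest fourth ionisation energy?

The fourth ionization energy removes an electron from the +3 ion. For each element: Mg³⁺ is already 1 electron into the core; K³⁺ is already 2 electrons into the core; Be³⁺ is already 1 electron into the core; Si³⁺ still has 1 valence electron.
Breaking into a closed-shell core is much more expensive than removing a leftover valence electron — K, Mg and Be have the largest IE_4 here.
Tabulated IE_4 (kJ/mol): Mg 10543, K 5877, Be 21007, Si 4356.
Putting it together, IE_4: Si < K < Mg < Be.

Si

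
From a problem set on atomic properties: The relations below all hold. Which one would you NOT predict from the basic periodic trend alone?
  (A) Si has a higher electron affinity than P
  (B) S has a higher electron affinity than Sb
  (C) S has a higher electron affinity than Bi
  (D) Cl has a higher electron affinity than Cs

(A)

The general trend: electron affinity increases across a period and decreases down a group.
(A) Si (period 3, group 14) vs P (period 3, group 15): the stated order contradicts the simple trend.
(B) S (period 3, group 16) vs Sb (period 5, group 15): the stated order agrees with the simple trend.
(C) S (period 3, group 16) vs Bi (period 6, group 15): the stated order agrees with the simple trend.
(D) Cl (period 3, group 17) vs Cs (period 6, group 1): the stated order agrees with the simple trend.
The exception is (A): adding an electron to P's half-filled 3p³ is unfavourable, so Si (3p²) has the more exothermic EA.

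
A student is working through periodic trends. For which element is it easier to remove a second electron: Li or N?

The second ionization energy removes an electron from the +1 ion. For each element: Li⁺ is the bare [He] core; N⁺ still has 4 valence electrons.
Breaking into a closed-shell core is much more expensive than removing a leftover valence electron — Li has the largest IE_2 here.
The numbers (kJ/mol): Li 7298, N 2856.
So the second ionization energies run N < Li.

N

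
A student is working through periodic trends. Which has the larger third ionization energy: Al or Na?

Na

Consider each +2 ion: Al²⁺ still has 1 valence electron; Na²⁺ is already 1 electron into the core.
Breaking into a closed-shell core is much more expensive than removing a leftover valence electron — Na has the largest IE_3 here.
Tabulated IE_3 (kJ/mol): Al 2745, Na 6910.
So the third ionization energies run Al < Na.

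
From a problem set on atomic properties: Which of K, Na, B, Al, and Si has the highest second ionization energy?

Na

Consider each +1 ion: K⁺ is the bare [Ar] core; Na⁺ is the bare [Ne] core; B⁺ still has 2 valence electrons; Al⁺ still has 2 valence electrons; Si⁺ still has 3 valence electrons.
Core electrons are held far more tightly than valence electrons, so K and Na top the IE_2 order.
Valence configurations: B⁺ [He]2s², Al⁺ [Ne]3s², Si⁺ [Ne]3s²3p¹.
Si⁺ loses a lone 3p electron whereas Al⁺ must break into a filled 3s² pair, so IE_2(Al) > IE_2(Si) even though Si has the higher nuclear charge.
The numbers (kJ/mol): K 3052, Na 4562, B 2427, Al 1817, Si 1577.
Hence IE_2: Si < Al < B < K < Na.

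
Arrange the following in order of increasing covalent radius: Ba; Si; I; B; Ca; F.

Radius decreases left→right (rising Z_eff, same n) and increases top→bottom (higher n).
These span different periods and groups, so the two trends combine.
B > F: B lies to the left of F in period 2, so the across-period effect alone puts B larger.
Si > B: the two effects oppose for this pair; the down-group effect wins (116 vs 85 pm).
I > Si: the two effects oppose for this pair; the down-group effect wins (133 vs 116 pm).
Ca > I: the two effects oppose for this pair; the across-period effect wins (171 vs 133 pm).
Ba > Ca: they share group 2; the group trend gives Ba the larger value.
For reference (pm): B 85, F 64, Si 116, Ca 171, I 133, Ba 196.
So from smallest to largest: F < B < Si < I < Ca < Ba.

F < B < Si < I < Ca < Ba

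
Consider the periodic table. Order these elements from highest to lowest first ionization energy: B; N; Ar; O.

Ar > N > O > B

IE₁ increases left→right with effective nuclear charge and decreases top→bottom as the valence shell moves farther out.
Here both period and group differ, so the two effects have to be weighed against each other.
O > B: O lies to the right of B in period 2, so the across-period effect alone puts O higher.
N > O: this pair runs against the simple trend — see the exception note.
Ar > N: the two effects oppose for this pair; the across-period effect wins (1521 vs 1402 kJ/mol).
Note the exception: N has a higher first ionization energy than O, contrary to the simple trend — pairing an electron in O's 2p⁴ costs repulsion energy, so O ionizes more easily than half-filled N (2p³).
Tabulated first ionization energy (kJ/mol): B 801, N 1402, O 1314, Ar 1521.
So from highest to lowest: Ar > N > O > B.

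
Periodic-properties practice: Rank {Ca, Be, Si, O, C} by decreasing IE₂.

O, C, Be, Si, Ca

The second ionization energy removes an electron from the +1 ion. For each element: Ca⁺ still has 1 valence electron; Be⁺ still has 1 valence electron; Si⁺ still has 3 valence electrons; O⁺ still has 5 valence electrons; C⁺ still has 3 valence electrons.
All are still removing valence electrons, so compare the +1 ions as you would atoms: IE_2 generally rises across a period (higher Z_eff) and falls down a group (larger shell), subject to the usual subshell exceptions.
Valence configurations: Ca⁺ [Ar]4s¹, Be⁺ [He]2s¹, Si⁺ [Ne]3s²3p¹, O⁺ [He]2s²2p³, C⁺ [He]2s²2p¹.
The numbers (kJ/mol): Ca 1145, Be 1757, Si 1577, O 3388, C 2353.
Hence IE_2: Ca < Si < Be < C < O.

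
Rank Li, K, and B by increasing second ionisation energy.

B, K, Li

Consider each +1 ion: Li⁺ is the bare [He] core; K⁺ is the bare [Ar] core; B⁺ still has 2 valence electrons.
Core electrons are held far more tightly than valence electrons, so K and Li top the IE_2 order.
Tabulated IE_2 (kJ/mol): Li 7298, K 3052, B 2427.
Putting it together, IE_2: B < K < Li.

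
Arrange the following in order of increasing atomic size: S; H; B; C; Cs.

H < C < B < S < Cs

H is in period 1, group 1; B is in period 2, group 13; C is in period 2, group 14; S is in period 3, group 16; Cs is in period 6, group 1.
Atomic radius shrinks across a period as nuclear charge pulls the same shell inward, and grows down a group as new shells are added.
Neither a single period nor a single group — weigh both effects.
C > H: the two effects oppose for this pair; the down-group effect wins (75 vs 32 pm).
B > C: both are in period 2; the period trend gives B the larger value.
S > B: period and group pull opposite ways; the down-group shift dominates (103 vs 85 pm).
Cs > S: both effects reinforce here, so Cs is clearly the larger of the two.
Tabulated atomic radius (pm): H 32, B 85, C 75, S 103, Cs 232.
So from smallest to largest: H < C < B < S < Cs.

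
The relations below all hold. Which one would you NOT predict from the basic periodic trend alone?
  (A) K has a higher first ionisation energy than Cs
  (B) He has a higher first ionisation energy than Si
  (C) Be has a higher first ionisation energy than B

(C)

The general trend: first ionisation energy increases across a period and decreases down a group.
(A) K (period 4, group 1) vs Cs (period 6, group 1): the stated order agrees with the simple trend.
(B) He (period 1, group 18) vs Si (period 3, group 14): the stated order agrees with the simple trend.
(C) Be (period 2, group 2) vs B (period 2, group 13): the stated order contradicts the simple trend.
The exception is (C): removing B's lone 2p electron is easier than breaking Be's filled 2s².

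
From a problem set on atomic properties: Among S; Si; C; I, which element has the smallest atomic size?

C is in period 2, group 14; Si is in period 3, group 14; S is in period 3, group 16; I is in period 5, group 17.
Radius decreases left→right (rising Z_eff, same n) and increases top→bottom (higher n).
These span different periods and groups, so the two trends combine.
S > C: period and group pull opposite ways; the down-group shift dominates (103 vs 75 pm).
Si > S: both are in period 3; the period trend gives Si the larger value.
I > Si: period and group pull opposite ways; the down-group shift dominates (133 vs 116 pm).
Approximate values (pm): C 75, Si 116, S 103, I 133.
The smallest atomic size among these belongs to C.

C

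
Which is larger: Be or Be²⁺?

Be

Forming Be²⁺ removes 2 electrons from Be. Fewer electrons for the same nuclear charge means less shielding and a higher Z_eff on the remaining electrons, and for main-group metals the entire outer shell is lost.
A cation is smaller than its parent atom: Be²⁺ < Be.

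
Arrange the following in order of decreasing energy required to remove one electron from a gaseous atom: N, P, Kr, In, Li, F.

Li is in period 2, group 1; N is in period 2, group 15; F is in period 2, group 17; P is in period 3, group 15; Kr is in period 4, group 18; In is in period 5, group 13.
Across a period the outer electron is held more tightly (higher IE₁); down a group it sits in a higher shell, more shielded, and comes off more easily.
Neither a single period nor a single group — weigh both effects.
In > Li: the two effects oppose for this pair; the across-period effect wins (558 vs 520 kJ/mol).
P > In: relative to In, both the across-period and down-group shifts push P's first ionization energy up.
Kr > P: the two effects oppose for this pair; the across-period effect wins (1351 vs 1012 kJ/mol).
N > Kr: period and group pull opposite ways; the down-group shift dominates (1402 vs 1351 kJ/mol).
F > N: both are in period 2; the period trend gives F the larger value.
For reference (kJ/mol): Li 520, N 1402, F 1681, P 1012, Kr 1351, In 558.
So from highest to lowest: F > N > Kr > P > In > Li.

F > N > Kr > P > In > Li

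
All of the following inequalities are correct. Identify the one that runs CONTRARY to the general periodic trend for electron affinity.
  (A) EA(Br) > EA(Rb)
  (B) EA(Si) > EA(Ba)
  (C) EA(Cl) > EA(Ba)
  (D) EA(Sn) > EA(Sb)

The general trend: electron affinity increases across a period and decreases down a group.
(A) Br (period 4, group 17) vs Rb (period 5, group 1): the stated order agrees with the simple trend.
(B) Si (period 3, group 14) vs Ba (period 6, group 2): the stated order agrees with the simple trend.
(C) Cl (period 3, group 17) vs Ba (period 6, group 2): the stated order agrees with the simple trend.
(D) Sn (period 5, group 14) vs Sb (period 5, group 15): the stated order contradicts the simple trend.
The exception is (D): adding an electron to Sb's half-filled 5p³ is unfavourable, so Sn has the more exothermic EA.

(D)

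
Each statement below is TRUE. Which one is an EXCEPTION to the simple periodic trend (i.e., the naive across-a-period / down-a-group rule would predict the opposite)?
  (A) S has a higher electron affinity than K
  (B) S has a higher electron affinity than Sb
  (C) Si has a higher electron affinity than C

(C)

The general trend: electron affinity increases across a period and decreases down a group.
(A) S (period 3, group 16) vs K (period 4, group 1): the stated order agrees with the simple trend.
(B) S (period 3, group 16) vs Sb (period 5, group 15): the stated order agrees with the simple trend.
(C) Si (period 3, group 14) vs C (period 2, group 14): the stated order contradicts the simple trend.
The exception is (C): Si's larger, more diffuse 3p orbitals accept an added electron slightly more readily than C's compact 2p.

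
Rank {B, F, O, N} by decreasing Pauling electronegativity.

Electronegativity increases across a period and decreases down a group, tracking effective nuclear charge and atomic size.
All lie in period 2, so electronegativity increases left to right.
So from highest to lowest: F > O > N > B.

F, O, N, B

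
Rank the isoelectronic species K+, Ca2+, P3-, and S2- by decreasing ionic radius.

P3- > S2- > K+ > Ca2+

All of these have 18 electrons, so size is governed by nuclear charge alone: the more protons, the stronger the pull on the same electron cloud, and the smaller the ion.
Nuclear charges: Ca2+ (Z=20), K+ (Z=19), S2- (Z=16), P3- (Z=15).
Largest to smallest: P3- > S2- > K+ > Ca2+.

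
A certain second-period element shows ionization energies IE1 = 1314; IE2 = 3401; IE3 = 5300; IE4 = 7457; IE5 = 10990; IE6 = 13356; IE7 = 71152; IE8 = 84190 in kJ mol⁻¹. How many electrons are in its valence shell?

Look for the largest jump between consecutive ionization energies: IE7/IE6 ≈ 5.3, far larger than any earlier ratio.
That jump marks the point where a core electron is being removed. So the atom has 6 valence electrons.

6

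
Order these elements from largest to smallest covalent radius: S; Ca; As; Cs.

Cs, Ca, As, S

S is in period 3, group 16; Ca is in period 4, group 2; As is in period 4, group 15; Cs is in period 6, group 1.
Across a period the added protons contract the valence shell; down a group each new principal shell makes the atom larger.
Neither a single period nor a single group — weigh both effects.
As > S: both effects reinforce here, so As is clearly the larger of the two.
Ca > As: Ca lies to the left of As in period 4, so the across-period effect alone puts Ca larger.
Cs > Ca: relative to Ca, both the across-period and down-group shifts push Cs's atomic radius up.
For reference (pm): S 103, Ca 171, As 121, Cs 232.
So from largest to smallest: Cs > Ca > As > S.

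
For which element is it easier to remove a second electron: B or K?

IE_2 is the cost of taking one more electron from the +1 cation: B⁺ still has 2 valence electrons; K⁺ is the bare [Ar] core.
Pulling an electron out of a noble-gas core costs far more than removing a remaining valence electron, so K sits at the high end of IE_2.
Approximate IE_2 values (kJ/mol): B 2427, K 3052.
So the second ionization energies run B < K.

B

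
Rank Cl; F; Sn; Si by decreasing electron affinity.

Cl > F > Si > Sn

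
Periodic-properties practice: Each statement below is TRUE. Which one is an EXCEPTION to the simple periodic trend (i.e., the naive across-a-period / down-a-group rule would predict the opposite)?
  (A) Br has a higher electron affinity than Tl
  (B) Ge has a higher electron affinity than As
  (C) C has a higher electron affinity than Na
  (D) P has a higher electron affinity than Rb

The general trend: electron affinity increases across a period and decreases down a group.
(A) Br (period 4, group 17) vs Tl (period 6, group 13): the stated order agrees with the simple trend.
(B) Ge (period 4, group 14) vs As (period 4, group 15): the stated order contradicts the simple trend.
(C) C (period 2, group 14) vs Na (period 3, group 1): the stated order agrees with the simple trend.
(D) P (period 3, group 15) vs Rb (period 5, group 1): the stated order agrees with the simple trend.
The exception is (B): adding an electron to As's half-filled 4p³ is unfavourable, so Ge (4p²) has the more exothermic EA.

(B)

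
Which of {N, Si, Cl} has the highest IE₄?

N

After 3 electrons have been removed, what remains? N³⁺ still has 2 valence electrons; Si³⁺ still has 1 valence electron; Cl³⁺ still has 4 valence electrons.
All are still removing valence electrons, so compare the +3 ions as you would atoms: IE_4 generally rises across a period (higher Z_eff) and falls down a group (larger shell), subject to the usual subshell exceptions.
Valence configurations: N³⁺ [He]2s², Si³⁺ [Ne]3s¹, Cl³⁺ [Ne]3s²3p².
Tabulated IE_4 (kJ/mol): N 7475, Si 4356, Cl 5159.
Overall IE_4 order: Si < Cl < N.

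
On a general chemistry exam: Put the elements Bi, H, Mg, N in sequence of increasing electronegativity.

H is in period 1, group 1; N is in period 2, group 15; Mg is in period 3, group 2; Bi is in period 6, group 15.
EN rises left→right (higher Z_eff, smaller atoms) and falls top→bottom (larger, more shielded atoms).
These span different periods and groups, so the two trends combine.
Bi > Mg: the two effects oppose for this pair; the across-period effect wins (2.02 vs 1.31).
H > Bi: period and group pull opposite ways; the down-group shift dominates (2.20 vs 2.02).
N > H: the two effects oppose for this pair; the across-period effect wins (3.04 vs 2.20).
For reference (Pauling): H 2.20, N 3.04, Mg 1.31, Bi 2.02.
So from lowest to highest: Mg < Bi < H < N.

Mg < Bi < H < N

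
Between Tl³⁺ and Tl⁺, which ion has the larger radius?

Tl⁺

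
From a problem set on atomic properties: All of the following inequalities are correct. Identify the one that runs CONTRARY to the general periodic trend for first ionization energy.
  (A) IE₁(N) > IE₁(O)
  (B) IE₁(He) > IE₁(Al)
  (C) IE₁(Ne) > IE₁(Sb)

(A)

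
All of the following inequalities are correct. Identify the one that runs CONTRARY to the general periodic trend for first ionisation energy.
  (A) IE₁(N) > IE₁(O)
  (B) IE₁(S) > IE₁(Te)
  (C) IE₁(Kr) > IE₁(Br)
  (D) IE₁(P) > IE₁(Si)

The general trend: first ionisation energy increases across a period and decreases down a group.
(A) N (period 2, group 15) vs O (period 2, group 16): the stated order contradicts the simple trend.
(B) S (period 3, group 16) vs Te (period 5, group 16): the stated order agrees with the simple trend.
(C) Kr (period 4, group 18) vs Br (period 4, group 17): the stated order agrees with the simple trend.
(D) P (period 3, group 15) vs Si (period 3, group 14): the stated order agrees with the simple trend.
The exception is (A): pairing an electron in O's 2p⁴ costs repulsion energy, so O ionizes more easily than half-filled N (2p³).

(A)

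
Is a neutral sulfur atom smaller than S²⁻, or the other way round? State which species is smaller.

S

Forming S²⁻ adds 2 electrons to S. More electron–electron repulsion in the same shell, with unchanged nuclear charge, lets the cloud expand.
An anion is larger than its parent atom: S²⁻ > S.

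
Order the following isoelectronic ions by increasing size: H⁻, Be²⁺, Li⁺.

All of these have 2 electrons, so size is governed by nuclear charge alone: the more protons, the stronger the pull on the same electron cloud, and the smaller the ion.
Nuclear charges: Be²⁺ (Z=4), Li⁺ (Z=3), H⁻ (Z=1).
Smallest to largest: Be²⁺ < Li⁺ < H⁻.

Be²⁺ < Li⁺ < H⁻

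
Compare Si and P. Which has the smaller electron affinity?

P

Electron affinity generally becomes more exothermic across a period toward the halogens and less exothermic down a group.
All lie in period 3; the across-period trend (electron affinity increases left to right) applies, with the exception below.
Note the exception: Si has a higher electron affinity than P, contrary to the simple trend — adding an electron to P's half-filled 3p³ is unfavourable, so Si (3p²) has the more exothermic EA.
Tabulated electron affinity (kJ/mol): Si 134, P 72.
So P has the smaller electron affinity (P < Si).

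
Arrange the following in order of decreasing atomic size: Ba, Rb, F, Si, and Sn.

Rb, Ba, Sn, Si, F

F is in period 2, group 17; Si is in period 3, group 14; Rb is in period 5, group 1; Sn is in period 5, group 14; Ba is in period 6, group 2.
Across a period the added protons contract the valence shell; down a group each new principal shell makes the atom larger.
Here both period and group differ, so the two effects have to be weighed against each other.
Si > F: relative to F, both the across-period and down-group shifts push Si's atomic radius up.
Sn > Si: they share group 14; the group trend gives Sn the larger value.
Ba > Sn: relative to Sn, both the across-period and down-group shifts push Ba's atomic radius up.
Rb > Ba: the two effects oppose for this pair; the across-period effect wins (210 vs 196 pm).
Approximate values (pm): F 64, Si 116, Rb 210, Sn 140, Ba 196.
So from largest to smallest: Rb > Ba > Sn > Si > F.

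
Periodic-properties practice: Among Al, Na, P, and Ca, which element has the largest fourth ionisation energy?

Consider each +3 ion: Al³⁺ is the bare [Ne] core; Na³⁺ is already 2 electrons into the core; P³⁺ still has 2 valence electrons; Ca³⁺ is already 1 electron into the core.
Pulling an electron out of a noble-gas core costs far more than removing a remaining valence electron, so Ca, Na and Al sit at the high end of IE_4.
The numbers (kJ/mol): Al 11577, Na 9543, P 4964, Ca 6491.
Putting it together, IE_4: P < Ca < Na < Al.

Al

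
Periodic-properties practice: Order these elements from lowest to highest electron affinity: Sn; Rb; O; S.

O is in period 2, group 16; S is in period 3, group 16; Rb is in period 5, group 1; Sn is in period 5, group 14.
Adding an electron releases more energy for atoms nearer the top right (short of the noble gases).
Neither a single period nor a single group — weigh both effects.
Sn > Rb: Sn lies to the right of Rb in period 5, so the across-period effect alone puts Sn higher.
O > Sn: relative to Sn, both the across-period and down-group shifts push O's electron affinity up.
S > O: this pair runs against the simple trend — see the exception note.
Note the exception: S has a higher electron affinity than O, contrary to the simple trend — the compact 2p subshell of O repels the added electron more than S's larger 3p does.
Approximate values (kJ/mol): O 141, S 200, Rb 47, Sn 107.
So from lowest to highest: Rb < Sn < O < S.

Rb, Sn, O, S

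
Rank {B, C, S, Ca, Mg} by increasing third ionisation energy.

S < B < C < Ca < Mg

After 2 electrons have been removed, what remains? B²⁺ still has 1 valence electron; C²⁺ still has 2 valence electrons; S²⁺ still has 4 valence electrons; Ca²⁺ is the bare [Ar] core; Mg²⁺ is the bare [Ne] core.
Breaking into a closed-shell core is much more expensive than removing a leftover valence electron — Ca and Mg have the largest IE_3 here.
Valence configurations: B²⁺ [He]2s¹, C²⁺ [He]2s², S²⁺ [Ne]3s²3p².
Approximate IE_3 values (kJ/mol): B 3660, C 4620, S 3357, Ca 4912, Mg 7733.
So the third ionization energies run S < B < C < Ca < Mg.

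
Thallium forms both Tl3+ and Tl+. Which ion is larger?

Both ions have Z = 81 protons, but Tl3+ has lost more electrons, so its remaining electrons feel a larger effective nuclear charge per electron and are pulled in more tightly.
Higher positive charge → smaller ion, so Tl+ > Tl3+.

Tl+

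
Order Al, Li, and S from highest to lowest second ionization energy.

The second ionization energy removes an electron from the +1 ion. For each element: Al⁺ still has 2 valence electrons; Li⁺ is the bare [He] core; S⁺ still has 5 valence electrons.
Core electrons are held far more tightly than valence electrons, so Li tops the IE_2 order.
Valence configurations: Al⁺ [Ne]3s², S⁺ [Ne]3s²3p³.
Approximate IE_2 values (kJ/mol): Al 1817, Li 7298, S 2252.
Hence IE_2: Al < S < Li.

Li, S, Al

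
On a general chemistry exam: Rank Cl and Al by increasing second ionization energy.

Al, Cl

Consider each +1 ion: Cl⁺ still has 6 valence electrons; Al⁺ still has 2 valence electrons.
All are still removing valence electrons, so compare the +1 ions as you would atoms: IE_2 generally rises across a period (higher Z_eff) and falls down a group (larger shell), subject to the usual subshell exceptions.
Valence configurations: Cl⁺ [Ne]3s²3p⁴, Al⁺ [Ne]3s².
Tabulated IE_2 (kJ/mol): Cl 2298, Al 1817.
Hence IE_2: Al < Cl.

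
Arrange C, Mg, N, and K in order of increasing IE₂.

Mg, C, N, K

IE_2 is the cost of taking one more electron from the +1 cation: C⁺ still has 3 valence electrons; Mg⁺ still has 1 valence electron; N⁺ still has 4 valence electrons; K⁺ is the bare [Ar] core.
Core electrons are held far more tightly than valence electrons, so K tops the IE_2 order.
Valence configurations: C⁺ [He]2s²2p¹, Mg⁺ [Ne]3s¹, N⁺ [He]2s²2p².
Approximate IE_2 values (kJ/mol): C 2353, Mg 1451, N 2856, K 3052.
Hence IE_2: Mg < C < N < K.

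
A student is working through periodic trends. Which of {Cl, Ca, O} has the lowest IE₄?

Cl

Consider each +3 ion: Cl³⁺ still has 4 valence electrons; Ca³⁺ is already 1 electron into the core; O³⁺ still has 3 valence electrons.
Usually core removal costs more than valence removal, but here the competition is close: a tightly held n=2 valence electron can cost more to remove than an n=3 core electron, so the actual values have to decide it.
Valence configurations: Cl³⁺ [Ne]3s²3p², O³⁺ [He]2s²2p¹.
Tabulated IE_4 (kJ/mol): Cl 5159, Ca 6491, O 7469.
Overall IE_4 order: Cl < Ca < O.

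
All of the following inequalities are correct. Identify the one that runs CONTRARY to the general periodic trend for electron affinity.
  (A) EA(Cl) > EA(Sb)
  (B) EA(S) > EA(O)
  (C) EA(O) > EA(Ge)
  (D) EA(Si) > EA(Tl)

The general trend: electron affinity increases across a period and decreases down a group.
(A) Cl (period 3, group 17) vs Sb (period 5, group 15): the stated order agrees with the simple trend.
(B) S (period 3, group 16) vs O (period 2, group 16): the stated order contradicts the simple trend.
(C) O (period 2, group 16) vs Ge (period 4, group 14): the stated order agrees with the simple trend.
(D) Si (period 3, group 14) vs Tl (period 6, group 13): the stated order agrees with the simple trend.
The exception is (B): the compact 2p subshell of O repels the added electron more than S's larger 3p does.

(B)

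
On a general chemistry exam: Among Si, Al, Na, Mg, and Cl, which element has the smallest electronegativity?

Atoms toward the upper right of the periodic table pull bonding electrons most strongly.
All lie in period 3, so electronegativity increases left to right.
The smallest electronegativity among these belongs to Na.

Na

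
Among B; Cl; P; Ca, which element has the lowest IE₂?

Ca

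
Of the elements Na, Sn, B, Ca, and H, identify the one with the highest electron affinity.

Sn

H is in period 1, group 1; B is in period 2, group 13; Na is in period 3, group 1; Ca is in period 4, group 2; Sn is in period 5, group 14.
Atoms with high Z_eff and room in the valence shell (especially the halogens) have the most exothermic electron affinities.
Here both period and group differ, so the two effects have to be weighed against each other.
B > Ca: both effects reinforce here, so B is clearly the higher of the two.
Na > B: this pair runs against the simple trend — see the exception note.
H > Na: they share group 1; the group trend gives H the larger value.
Sn > H: period and group pull opposite ways; the across-period shift dominates (107 vs 73 kJ/mol).
Note the exception: Na has a higher electron affinity than B, contrary to the simple trend — B's ns²np¹ configuration gives only a small electron affinity — the sparsely filled np subshell binds an added electron weakly.
Tabulated electron affinity (kJ/mol): H 73, B 27, Na 53, Ca 2, Sn 107.
The highest electron affinity among these belongs to Sn.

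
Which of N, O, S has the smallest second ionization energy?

S

The second ionization energy removes an electron from the +1 ion. For each element: N⁺ still has 4 valence electrons; O⁺ still has 5 valence electrons; S⁺ still has 5 valence electrons.
All are still removing valence electrons, so compare the +1 ions as you would atoms: IE_2 generally rises across a period (higher Z_eff) and falls down a group (larger shell), subject to the usual subshell exceptions.
Valence configurations: N⁺ [He]2s²2p², O⁺ [He]2s²2p³, S⁺ [Ne]3s²3p³.
Tabulated IE_2 (kJ/mol): N 2856, O 3388, S 2252.
Overall IE_2 order: S < N < O.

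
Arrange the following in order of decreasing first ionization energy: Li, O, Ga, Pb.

O > Pb > Ga > Li

Li is in period 2, group 1; O is in period 2, group 16; Ga is in period 4, group 13; Pb is in period 6, group 14.
Removing the outermost electron gets harder across a period and easier down a group.
Neither a single period nor a single group — weigh both effects.
Ga > Li: the two effects oppose for this pair; the across-period effect wins (579 vs 520 kJ/mol).
Pb > Ga: the two effects oppose for this pair; the across-period effect wins (716 vs 579 kJ/mol).
O > Pb: relative to Pb, both the across-period and down-group shifts push O's first ionization energy up.
Approximate values (kJ/mol): Li 520, O 1314, Ga 579, Pb 716.
So from highest to lowest: O > Pb > Ga > Li.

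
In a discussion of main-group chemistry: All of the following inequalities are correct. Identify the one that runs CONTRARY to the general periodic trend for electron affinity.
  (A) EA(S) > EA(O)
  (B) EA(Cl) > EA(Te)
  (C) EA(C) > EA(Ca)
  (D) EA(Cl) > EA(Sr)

(A)

The general trend: electron affinity increases across a period and decreases down a group.
(A) S (period 3, group 16) vs O (period 2, group 16): the stated order contradicts the simple trend.
(B) Cl (period 3, group 17) vs Te (period 5, group 16): the stated order agrees with the simple trend.
(C) C (period 2, group 14) vs Ca (period 4, group 2): the stated order agrees with the simple trend.
(D) Cl (period 3, group 17) vs Sr (period 5, group 2): the stated order agrees with the simple trend.
The exception is (A): the compact 2p subshell of O repels the added electron more than S's larger 3p does.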